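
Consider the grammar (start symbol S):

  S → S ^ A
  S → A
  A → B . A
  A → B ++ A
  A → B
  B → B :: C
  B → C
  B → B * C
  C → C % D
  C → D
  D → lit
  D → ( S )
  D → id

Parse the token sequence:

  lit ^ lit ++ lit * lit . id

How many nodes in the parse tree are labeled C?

5

[S [S [A [B [C [D lit]]]]] ^ [A [B [C [D lit]]] ++ [A [B [B [C [D lit]]] * [C [D lit]]] . [A [B [C [D id]]]]]]]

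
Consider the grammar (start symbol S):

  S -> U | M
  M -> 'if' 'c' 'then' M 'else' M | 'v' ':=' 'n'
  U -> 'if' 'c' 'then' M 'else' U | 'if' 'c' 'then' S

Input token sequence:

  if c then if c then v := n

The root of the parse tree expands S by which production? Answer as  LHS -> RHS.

S -> U

[S [U if c then [S [U if c then [S [M v := n]]]]]]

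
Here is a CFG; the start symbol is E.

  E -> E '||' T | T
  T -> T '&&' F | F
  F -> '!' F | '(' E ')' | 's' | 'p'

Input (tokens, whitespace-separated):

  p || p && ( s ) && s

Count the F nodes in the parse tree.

[E [E [T [F p]]] || [T [T [T [F p]] && [F ( [E [T [F s]]] )]] && [F s]]]

5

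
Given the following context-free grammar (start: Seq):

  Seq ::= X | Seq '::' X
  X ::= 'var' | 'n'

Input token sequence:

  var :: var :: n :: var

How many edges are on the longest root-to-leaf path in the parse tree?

[Seq [Seq [Seq [Seq [X var]] :: [X var]] :: [X n]] :: [X var]]

5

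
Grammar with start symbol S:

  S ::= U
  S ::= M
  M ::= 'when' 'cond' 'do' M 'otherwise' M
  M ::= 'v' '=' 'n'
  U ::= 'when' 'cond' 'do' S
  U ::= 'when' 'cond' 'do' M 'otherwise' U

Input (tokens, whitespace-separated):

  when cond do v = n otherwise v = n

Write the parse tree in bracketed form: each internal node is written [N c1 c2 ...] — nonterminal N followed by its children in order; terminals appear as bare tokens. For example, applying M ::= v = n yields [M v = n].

S
M
when cond do M otherwise M
when cond do v = n otherwise M
when cond do v = n otherwise v = n

[S [M when cond do [M v = n] otherwise [M v = n]]]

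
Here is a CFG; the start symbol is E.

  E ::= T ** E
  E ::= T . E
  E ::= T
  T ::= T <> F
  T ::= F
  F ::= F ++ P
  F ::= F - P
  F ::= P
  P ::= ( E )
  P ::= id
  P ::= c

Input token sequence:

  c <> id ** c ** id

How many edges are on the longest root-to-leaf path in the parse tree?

6

[E [T [T [F [P c]]] <> [F [P id]]] ** [E [T [F [P c]]] ** [E [T [F [P id]]]]]]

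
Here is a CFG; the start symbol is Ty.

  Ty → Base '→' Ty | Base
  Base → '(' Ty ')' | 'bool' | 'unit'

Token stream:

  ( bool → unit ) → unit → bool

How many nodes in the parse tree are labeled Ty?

5

[Ty [Base ( [Ty [Base bool] → [Ty [Base unit]]] )] → [Ty [Base unit] → [Ty [Base bool]]]]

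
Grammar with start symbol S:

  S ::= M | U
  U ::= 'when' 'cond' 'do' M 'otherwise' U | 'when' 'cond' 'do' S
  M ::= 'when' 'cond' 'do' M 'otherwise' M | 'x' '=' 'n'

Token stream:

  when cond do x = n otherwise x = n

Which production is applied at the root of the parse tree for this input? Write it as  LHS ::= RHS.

[S [M when cond do [M x = n] otherwise [M x = n]]]

S ::= M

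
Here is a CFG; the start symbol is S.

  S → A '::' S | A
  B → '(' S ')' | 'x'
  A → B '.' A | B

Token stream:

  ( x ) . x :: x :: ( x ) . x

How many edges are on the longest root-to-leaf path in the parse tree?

8

[S [A [B ( [S [A [B x]]] )] . [A [B x]]] :: [S [A [B x]] :: [S [A [B ( [S [A [B x]]] )] . [A [B x]]]]]]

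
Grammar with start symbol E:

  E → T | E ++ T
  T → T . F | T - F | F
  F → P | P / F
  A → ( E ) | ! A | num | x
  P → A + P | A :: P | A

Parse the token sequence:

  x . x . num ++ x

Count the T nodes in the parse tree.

4

[E [E [T [T [T [F [P [A x]]]] . [F [P [A x]]]] . [F [P [A num]]]]] ++ [T [F [P [A x]]]]]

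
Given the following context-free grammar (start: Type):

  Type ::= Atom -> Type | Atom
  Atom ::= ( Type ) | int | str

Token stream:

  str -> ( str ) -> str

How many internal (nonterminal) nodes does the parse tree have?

[Type [Atom str] -> [Type [Atom ( [Type [Atom str]] )] -> [Type [Atom str]]]]

8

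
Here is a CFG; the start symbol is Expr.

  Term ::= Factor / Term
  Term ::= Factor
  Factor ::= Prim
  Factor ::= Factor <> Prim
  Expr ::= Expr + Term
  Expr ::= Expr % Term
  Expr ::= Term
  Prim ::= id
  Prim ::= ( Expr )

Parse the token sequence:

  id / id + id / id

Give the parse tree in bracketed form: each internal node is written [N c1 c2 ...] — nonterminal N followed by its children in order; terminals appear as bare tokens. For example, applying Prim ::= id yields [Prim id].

[Expr [Expr [Term [Factor [Prim id]] / [Term [Factor [Prim id]]]]] + [Term [Factor [Prim id]] / [Term [Factor [Prim id]]]]]

Expr
Expr + Term
Term + Term
Factor / Term + Term
Prim / Term + Term
id / Term + Term
id / Factor + Term
id / Prim + Term
id / id + Term
id / id + Factor / Term
id / id + Prim / Term
id / id + id / Term
id / id + id / Factor
id / id + id / Prim
id / id + id / id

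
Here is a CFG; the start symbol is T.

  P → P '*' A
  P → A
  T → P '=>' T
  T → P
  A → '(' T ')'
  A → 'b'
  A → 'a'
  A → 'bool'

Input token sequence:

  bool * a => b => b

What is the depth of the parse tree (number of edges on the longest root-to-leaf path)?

5

[T [P [P [A bool]] * [A a]] => [T [P [A b]] => [T [P [A b]]]]]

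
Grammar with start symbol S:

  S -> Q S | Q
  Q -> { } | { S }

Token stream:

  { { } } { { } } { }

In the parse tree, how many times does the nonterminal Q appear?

5

[S [Q { [S [Q { }]] }] [S [Q { [S [Q { }]] }] [S [Q { }]]]]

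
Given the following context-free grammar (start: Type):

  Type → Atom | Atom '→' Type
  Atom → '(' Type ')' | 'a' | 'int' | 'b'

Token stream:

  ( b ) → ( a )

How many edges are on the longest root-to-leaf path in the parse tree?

5

[Type [Atom ( [Type [Atom b]] )] → [Type [Atom ( [Type [Atom a]] )]]]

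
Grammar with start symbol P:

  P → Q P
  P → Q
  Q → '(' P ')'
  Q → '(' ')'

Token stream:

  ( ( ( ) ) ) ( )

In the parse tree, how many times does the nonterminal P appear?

4

[P [Q ( [P [Q ( [P [Q ( )]] )]] )] [P [Q ( )]]]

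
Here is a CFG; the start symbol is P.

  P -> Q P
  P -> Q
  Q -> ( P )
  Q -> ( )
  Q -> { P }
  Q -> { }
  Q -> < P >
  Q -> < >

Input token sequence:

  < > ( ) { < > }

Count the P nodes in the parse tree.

[P [Q < >] [P [Q ( )] [P [Q { [P [Q < >]] }]]]]

4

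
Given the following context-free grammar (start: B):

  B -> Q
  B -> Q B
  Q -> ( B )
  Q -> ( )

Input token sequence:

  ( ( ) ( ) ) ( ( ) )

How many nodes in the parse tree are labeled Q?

[B [Q ( [B [Q ( )] [B [Q ( )]]] )] [B [Q ( [B [Q ( )]] )]]]

5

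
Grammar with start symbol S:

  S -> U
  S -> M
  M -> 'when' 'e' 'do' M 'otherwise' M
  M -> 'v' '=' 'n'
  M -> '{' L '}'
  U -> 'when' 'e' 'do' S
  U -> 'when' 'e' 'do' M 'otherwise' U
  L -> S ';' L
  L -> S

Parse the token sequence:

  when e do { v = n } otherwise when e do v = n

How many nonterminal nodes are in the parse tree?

9

[S [U when e do [M { [L [S [M v = n]]] }] otherwise [U when e do [S [M v = n]]]]]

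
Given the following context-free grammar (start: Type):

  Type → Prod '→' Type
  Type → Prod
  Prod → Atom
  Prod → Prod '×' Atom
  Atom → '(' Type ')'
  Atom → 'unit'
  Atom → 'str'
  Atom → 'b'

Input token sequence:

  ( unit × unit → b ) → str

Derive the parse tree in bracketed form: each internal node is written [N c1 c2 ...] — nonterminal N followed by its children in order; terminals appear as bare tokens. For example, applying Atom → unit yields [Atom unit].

Type
Prod → Type
Atom → Type
( Type ) → Type
( Prod → Type ) → Type
( Prod × Atom → Type ) → Type
( Atom × Atom → Type ) → Type
( unit × Atom → Type ) → Type
( unit × unit → Type ) → Type
( unit × unit → Prod ) → Type
( unit × unit → Atom ) → Type
( unit × unit → b ) → Type
( unit × unit → b ) → Prod
( unit × unit → b ) → Atom
( unit × unit → b ) → str

[Type [Prod [Atom ( [Type [Prod [Prod [Atom unit]] × [Atom unit]] → [Type [Prod [Atom b]]]] )]] → [Type [Prod [Atom str]]]]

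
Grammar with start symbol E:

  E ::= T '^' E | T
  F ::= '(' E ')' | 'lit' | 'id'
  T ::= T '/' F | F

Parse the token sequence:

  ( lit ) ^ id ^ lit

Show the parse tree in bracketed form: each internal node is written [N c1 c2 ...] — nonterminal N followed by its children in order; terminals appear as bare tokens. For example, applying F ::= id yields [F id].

[E [T [F ( [E [T [F lit]]] )]] ^ [E [T [F id]] ^ [E [T [F lit]]]]]

E
T ^ E
F ^ E
( E ) ^ E
( T ) ^ E
( F ) ^ E
( lit ) ^ E
( lit ) ^ T ^ E
( lit ) ^ F ^ E
( lit ) ^ id ^ E
( lit ) ^ id ^ T
( lit ) ^ id ^ F
( lit ) ^ id ^ lit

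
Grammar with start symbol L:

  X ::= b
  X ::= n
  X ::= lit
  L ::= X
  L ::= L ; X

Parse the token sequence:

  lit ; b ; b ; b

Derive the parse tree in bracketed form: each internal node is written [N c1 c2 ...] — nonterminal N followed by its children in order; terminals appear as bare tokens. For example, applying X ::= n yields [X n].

[L [L [L [L [X lit]] ; [X b]] ; [X b]] ; [X b]]

L
L ; X
L ; X ; X
L ; X ; X ; X
X ; X ; X ; X
lit ; X ; X ; X
lit ; b ; X ; X
lit ; b ; b ; X
lit ; b ; b ; b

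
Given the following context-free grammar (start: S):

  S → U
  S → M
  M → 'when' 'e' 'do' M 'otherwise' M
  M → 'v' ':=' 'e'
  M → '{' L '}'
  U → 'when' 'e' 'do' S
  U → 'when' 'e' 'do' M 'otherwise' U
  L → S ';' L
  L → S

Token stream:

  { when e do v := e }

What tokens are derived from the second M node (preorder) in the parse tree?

[S [M { [L [S [U when e do [S [M v := e]]]]] }]]

v := e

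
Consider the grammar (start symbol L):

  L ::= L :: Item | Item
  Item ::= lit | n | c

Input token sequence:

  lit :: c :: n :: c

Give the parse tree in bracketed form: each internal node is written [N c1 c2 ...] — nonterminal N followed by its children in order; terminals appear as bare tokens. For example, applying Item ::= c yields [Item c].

[L [L [L [L [Item lit]] :: [Item c]] :: [Item n]] :: [Item c]]

L
L :: Item
L :: Item :: Item
L :: Item :: Item :: Item
Item :: Item :: Item :: Item
lit :: Item :: Item :: Item
lit :: c :: Item :: Item
lit :: c :: n :: Item
lit :: c :: n :: c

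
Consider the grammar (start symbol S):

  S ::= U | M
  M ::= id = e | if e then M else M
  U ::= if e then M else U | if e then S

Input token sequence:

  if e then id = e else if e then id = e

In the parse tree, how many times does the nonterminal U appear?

[S [U if e then [M id = e] else [U if e then [S [M id = e]]]]]

2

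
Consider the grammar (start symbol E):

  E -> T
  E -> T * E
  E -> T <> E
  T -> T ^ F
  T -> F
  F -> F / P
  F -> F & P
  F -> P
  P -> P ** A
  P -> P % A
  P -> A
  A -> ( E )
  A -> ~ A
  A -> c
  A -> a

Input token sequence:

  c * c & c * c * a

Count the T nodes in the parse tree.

4

[E [T [F [P [A c]]]] * [E [T [F [F [P [A c]]] & [P [A c]]]] * [E [T [F [P [A c]]]] * [E [T [F [P [A a]]]]]]]]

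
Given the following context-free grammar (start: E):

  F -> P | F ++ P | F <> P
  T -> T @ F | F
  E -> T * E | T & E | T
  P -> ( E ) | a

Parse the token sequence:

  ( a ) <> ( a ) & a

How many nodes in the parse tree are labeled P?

5

[E [T [F [F [P ( [E [T [F [P a]]]] )]] <> [P ( [E [T [F [P a]]]] )]]] & [E [T [F [P a]]]]]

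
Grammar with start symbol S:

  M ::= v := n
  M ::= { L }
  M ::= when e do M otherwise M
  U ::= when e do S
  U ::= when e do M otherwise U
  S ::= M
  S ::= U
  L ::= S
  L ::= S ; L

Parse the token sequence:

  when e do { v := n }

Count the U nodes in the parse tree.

1

[S [U when e do [S [M { [L [S [M v := n]]] }]]]]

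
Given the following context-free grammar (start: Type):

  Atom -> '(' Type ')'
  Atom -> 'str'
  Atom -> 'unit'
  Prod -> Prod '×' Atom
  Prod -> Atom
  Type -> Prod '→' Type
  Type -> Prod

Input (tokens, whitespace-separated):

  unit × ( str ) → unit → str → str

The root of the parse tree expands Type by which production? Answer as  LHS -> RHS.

Type -> Prod '→' Type

[Type [Prod [Prod [Atom unit]] × [Atom ( [Type [Prod [Atom str]]] )]] → [Type [Prod [Atom unit]] → [Type [Prod [Atom str]] → [Type [Prod [Atom str]]]]]]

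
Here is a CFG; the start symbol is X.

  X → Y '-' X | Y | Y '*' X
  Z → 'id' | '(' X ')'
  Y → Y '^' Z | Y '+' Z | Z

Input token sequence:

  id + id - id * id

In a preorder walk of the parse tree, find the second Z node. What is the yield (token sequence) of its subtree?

[X [Y [Y [Z id]] + [Z id]] - [X [Y [Z id]] * [X [Y [Z id]]]]]

id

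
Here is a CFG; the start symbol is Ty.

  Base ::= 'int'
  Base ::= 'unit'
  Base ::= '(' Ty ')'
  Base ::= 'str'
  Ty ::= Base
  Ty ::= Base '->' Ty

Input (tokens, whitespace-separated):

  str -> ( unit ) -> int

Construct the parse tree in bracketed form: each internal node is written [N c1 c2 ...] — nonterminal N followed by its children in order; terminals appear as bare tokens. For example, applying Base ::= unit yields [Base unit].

Ty
Base -> Ty
str -> Ty
str -> Base -> Ty
str -> ( Ty ) -> Ty
str -> ( Base ) -> Ty
str -> ( unit ) -> Ty
str -> ( unit ) -> Base
str -> ( unit ) -> int

[Ty [Base str] -> [Ty [Base ( [Ty [Base unit]] )] -> [Ty [Base int]]]]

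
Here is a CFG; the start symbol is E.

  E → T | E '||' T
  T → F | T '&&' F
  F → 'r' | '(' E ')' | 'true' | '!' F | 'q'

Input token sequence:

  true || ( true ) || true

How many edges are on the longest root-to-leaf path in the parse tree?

7

[E [E [E [T [F true]]] || [T [F ( [E [T [F true]]] )]]] || [T [F true]]]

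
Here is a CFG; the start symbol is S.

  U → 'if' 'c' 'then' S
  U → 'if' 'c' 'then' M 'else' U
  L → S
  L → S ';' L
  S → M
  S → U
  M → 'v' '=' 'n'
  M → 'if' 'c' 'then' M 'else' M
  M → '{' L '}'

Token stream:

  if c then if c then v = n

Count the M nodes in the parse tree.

[S [U if c then [S [U if c then [S [M v = n]]]]]]

1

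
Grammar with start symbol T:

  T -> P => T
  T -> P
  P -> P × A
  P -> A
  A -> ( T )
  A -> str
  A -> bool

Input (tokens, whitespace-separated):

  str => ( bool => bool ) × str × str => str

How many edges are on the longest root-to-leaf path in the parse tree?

10

[T [P [A str]] => [T [P [P [P [A ( [T [P [A bool]] => [T [P [A bool]]]] )]] × [A str]] × [A str]] => [T [P [A str]]]]]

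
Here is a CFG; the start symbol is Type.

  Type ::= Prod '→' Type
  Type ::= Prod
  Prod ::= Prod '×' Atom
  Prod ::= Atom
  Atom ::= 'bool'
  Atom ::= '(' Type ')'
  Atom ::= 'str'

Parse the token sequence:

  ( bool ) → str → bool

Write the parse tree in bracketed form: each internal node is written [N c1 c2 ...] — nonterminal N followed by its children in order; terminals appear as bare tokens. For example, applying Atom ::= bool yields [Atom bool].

Type
Prod → Type
Atom → Type
( Type ) → Type
( Prod ) → Type
( Atom ) → Type
( bool ) → Type
( bool ) → Prod → Type
( bool ) → Atom → Type
( bool ) → str → Type
( bool ) → str → Prod
( bool ) → str → Atom
( bool ) → str → bool

[Type [Prod [Atom ( [Type [Prod [Atom bool]]] )]] → [Type [Prod [Atom str]] → [Type [Prod [Atom bool]]]]]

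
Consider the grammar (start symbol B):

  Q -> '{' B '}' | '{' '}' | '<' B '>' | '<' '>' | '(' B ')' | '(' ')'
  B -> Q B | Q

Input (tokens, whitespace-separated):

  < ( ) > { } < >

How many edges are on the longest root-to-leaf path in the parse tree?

[B [Q < [B [Q ( )]] >] [B [Q { }] [B [Q < >]]]]

4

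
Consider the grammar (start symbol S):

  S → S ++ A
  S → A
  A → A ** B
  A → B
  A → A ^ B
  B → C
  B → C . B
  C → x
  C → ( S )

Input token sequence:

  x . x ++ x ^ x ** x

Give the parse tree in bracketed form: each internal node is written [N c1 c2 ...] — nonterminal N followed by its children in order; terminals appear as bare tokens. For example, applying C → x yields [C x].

[S [S [A [B [C x] . [B [C x]]]]] ++ [A [A [A [B [C x]]] ^ [B [C x]]] ** [B [C x]]]]

S
S ++ A
A ++ A
B ++ A
C . B ++ A
x . B ++ A
x . C ++ A
x . x ++ A
x . x ++ A ** B
x . x ++ A ^ B ** B
x . x ++ B ^ B ** B
x . x ++ C ^ B ** B
x . x ++ x ^ B ** B
x . x ++ x ^ C ** B
x . x ++ x ^ x ** B
x . x ++ x ^ x ** C
x . x ++ x ^ x ** x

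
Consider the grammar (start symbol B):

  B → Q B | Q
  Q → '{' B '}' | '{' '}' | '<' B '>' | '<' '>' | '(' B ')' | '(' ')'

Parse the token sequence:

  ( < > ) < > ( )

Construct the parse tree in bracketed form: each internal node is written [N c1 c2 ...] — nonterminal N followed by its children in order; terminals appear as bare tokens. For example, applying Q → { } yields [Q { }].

B
Q B
( B ) B
( Q ) B
( < > ) B
( < > ) Q B
( < > ) < > B
( < > ) < > Q
( < > ) < > ( )

[B [Q ( [B [Q < >]] )] [B [Q < >] [B [Q ( )]]]]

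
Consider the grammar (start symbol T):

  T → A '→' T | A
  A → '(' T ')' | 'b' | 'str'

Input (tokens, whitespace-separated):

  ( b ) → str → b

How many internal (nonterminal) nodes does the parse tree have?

[T [A ( [T [A b]] )] → [T [A str] → [T [A b]]]]

8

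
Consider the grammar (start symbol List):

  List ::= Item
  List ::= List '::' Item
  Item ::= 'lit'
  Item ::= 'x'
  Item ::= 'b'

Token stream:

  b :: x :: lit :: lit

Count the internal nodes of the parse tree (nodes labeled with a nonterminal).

[List [List [List [List [Item b]] :: [Item x]] :: [Item lit]] :: [Item lit]]

8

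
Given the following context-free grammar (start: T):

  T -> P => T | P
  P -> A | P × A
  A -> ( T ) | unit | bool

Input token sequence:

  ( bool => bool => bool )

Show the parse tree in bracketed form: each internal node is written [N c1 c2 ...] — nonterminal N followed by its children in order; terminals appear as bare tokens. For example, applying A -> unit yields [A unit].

T
P
A
( T )
( P => T )
( A => T )
( bool => T )
( bool => P => T )
( bool => A => T )
( bool => bool => T )
( bool => bool => P )
( bool => bool => A )
( bool => bool => bool )

[T [P [A ( [T [P [A bool]] => [T [P [A bool]] => [T [P [A bool]]]]] )]]]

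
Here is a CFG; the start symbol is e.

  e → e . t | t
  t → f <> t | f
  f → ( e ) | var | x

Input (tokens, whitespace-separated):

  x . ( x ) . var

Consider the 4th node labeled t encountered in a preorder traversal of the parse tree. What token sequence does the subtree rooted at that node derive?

var

[e [e [e [t [f x]]] . [t [f ( [e [t [f x]]] )]]] . [t [f var]]]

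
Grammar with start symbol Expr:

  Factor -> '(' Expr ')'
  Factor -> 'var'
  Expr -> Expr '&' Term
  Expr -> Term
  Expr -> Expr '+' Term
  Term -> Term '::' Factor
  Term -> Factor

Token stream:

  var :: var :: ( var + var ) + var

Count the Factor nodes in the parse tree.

[Expr [Expr [Term [Term [Term [Factor var]] :: [Factor var]] :: [Factor ( [Expr [Expr [Term [Factor var]]] + [Term [Factor var]]] )]]] + [Term [Factor var]]]

6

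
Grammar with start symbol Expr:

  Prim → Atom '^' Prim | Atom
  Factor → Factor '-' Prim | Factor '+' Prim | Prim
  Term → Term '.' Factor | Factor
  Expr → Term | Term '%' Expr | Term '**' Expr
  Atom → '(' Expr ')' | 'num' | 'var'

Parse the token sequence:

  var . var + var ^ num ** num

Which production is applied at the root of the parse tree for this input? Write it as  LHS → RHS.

Expr → Term '**' Expr

[Expr [Term [Term [Factor [Prim [Atom var]]]] . [Factor [Factor [Prim [Atom var]]] + [Prim [Atom var] ^ [Prim [Atom num]]]]] ** [Expr [Term [Factor [Prim [Atom num]]]]]]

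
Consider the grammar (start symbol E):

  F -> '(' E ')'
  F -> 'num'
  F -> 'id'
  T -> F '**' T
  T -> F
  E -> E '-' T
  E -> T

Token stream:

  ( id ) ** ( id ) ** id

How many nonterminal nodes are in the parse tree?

13

[E [T [F ( [E [T [F id]]] )] ** [T [F ( [E [T [F id]]] )] ** [T [F id]]]]]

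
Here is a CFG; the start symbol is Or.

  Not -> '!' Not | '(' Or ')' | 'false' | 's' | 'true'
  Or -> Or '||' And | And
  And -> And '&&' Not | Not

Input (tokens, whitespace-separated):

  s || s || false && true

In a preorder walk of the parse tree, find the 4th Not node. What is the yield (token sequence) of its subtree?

[Or [Or [Or [And [Not s]]] || [And [Not s]]] || [And [And [Not false]] && [Not true]]]

true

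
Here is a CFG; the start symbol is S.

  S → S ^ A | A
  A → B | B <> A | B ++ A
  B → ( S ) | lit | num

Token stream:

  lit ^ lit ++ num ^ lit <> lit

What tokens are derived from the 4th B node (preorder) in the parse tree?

lit

[S [S [S [A [B lit]]] ^ [A [B lit] ++ [A [B num]]]] ^ [A [B lit] <> [A [B lit]]]]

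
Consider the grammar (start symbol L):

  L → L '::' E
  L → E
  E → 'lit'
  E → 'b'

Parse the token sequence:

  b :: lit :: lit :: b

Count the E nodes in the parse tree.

[L [L [L [L [E b]] :: [E lit]] :: [E lit]] :: [E b]]

4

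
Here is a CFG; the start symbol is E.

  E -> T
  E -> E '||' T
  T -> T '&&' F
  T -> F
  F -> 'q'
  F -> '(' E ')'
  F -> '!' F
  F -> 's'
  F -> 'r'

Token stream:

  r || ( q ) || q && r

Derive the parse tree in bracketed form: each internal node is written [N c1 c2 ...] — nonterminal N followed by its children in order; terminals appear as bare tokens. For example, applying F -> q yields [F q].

[E [E [E [T [F r]]] || [T [F ( [E [T [F q]]] )]]] || [T [T [F q]] && [F r]]]

E
E || T
E || T || T
T || T || T
F || T || T
r || T || T
r || F || T
r || ( E ) || T
r || ( T ) || T
r || ( F ) || T
r || ( q ) || T
r || ( q ) || T && F
r || ( q ) || F && F
r || ( q ) || q && F
r || ( q ) || q && r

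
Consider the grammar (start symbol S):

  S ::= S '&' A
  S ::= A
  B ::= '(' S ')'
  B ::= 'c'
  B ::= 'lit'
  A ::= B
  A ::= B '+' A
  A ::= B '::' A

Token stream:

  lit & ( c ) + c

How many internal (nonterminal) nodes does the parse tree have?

[S [S [A [B lit]]] & [A [B ( [S [A [B c]]] )] + [A [B c]]]]

11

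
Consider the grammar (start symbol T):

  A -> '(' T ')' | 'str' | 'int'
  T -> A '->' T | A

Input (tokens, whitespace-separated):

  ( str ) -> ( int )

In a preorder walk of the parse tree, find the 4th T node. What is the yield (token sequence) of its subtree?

int

[T [A ( [T [A str]] )] -> [T [A ( [T [A int]] )]]]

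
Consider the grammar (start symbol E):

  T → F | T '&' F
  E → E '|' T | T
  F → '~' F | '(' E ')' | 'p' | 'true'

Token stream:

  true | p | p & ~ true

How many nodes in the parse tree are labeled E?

3

[E [E [E [T [F true]]] | [T [F p]]] | [T [T [F p]] & [F ~ [F true]]]]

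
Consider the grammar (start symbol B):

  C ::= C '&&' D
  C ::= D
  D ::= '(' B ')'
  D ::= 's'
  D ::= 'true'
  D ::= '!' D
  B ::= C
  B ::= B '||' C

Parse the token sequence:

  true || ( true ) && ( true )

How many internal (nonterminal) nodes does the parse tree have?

14

[B [B [C [D true]]] || [C [C [D ( [B [C [D true]]] )]] && [D ( [B [C [D true]]] )]]]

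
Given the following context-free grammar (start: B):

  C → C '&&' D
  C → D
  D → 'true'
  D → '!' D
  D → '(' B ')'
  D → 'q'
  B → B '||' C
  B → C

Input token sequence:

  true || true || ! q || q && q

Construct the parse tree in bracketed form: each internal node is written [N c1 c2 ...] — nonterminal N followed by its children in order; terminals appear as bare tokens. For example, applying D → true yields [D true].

[B [B [B [B [C [D true]]] || [C [D true]]] || [C [D ! [D q]]]] || [C [C [D q]] && [D q]]]

B
B || C
B || C || C
B || C || C || C
C || C || C || C
D || C || C || C
true || C || C || C
true || D || C || C
true || true || C || C
true || true || D || C
true || true || ! D || C
true || true || ! q || C
true || true || ! q || C && D
true || true || ! q || D && D
true || true || ! q || q && D
true || true || ! q || q && q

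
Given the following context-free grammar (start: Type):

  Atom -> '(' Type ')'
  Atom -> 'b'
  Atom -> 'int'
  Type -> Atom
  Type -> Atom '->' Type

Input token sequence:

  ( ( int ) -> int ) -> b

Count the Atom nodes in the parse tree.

[Type [Atom ( [Type [Atom ( [Type [Atom int]] )] -> [Type [Atom int]]] )] -> [Type [Atom b]]]

5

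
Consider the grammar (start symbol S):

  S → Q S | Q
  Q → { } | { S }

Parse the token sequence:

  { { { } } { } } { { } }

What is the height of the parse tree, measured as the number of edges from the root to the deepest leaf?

6

[S [Q { [S [Q { [S [Q { }]] }] [S [Q { }]]] }] [S [Q { [S [Q { }]] }]]]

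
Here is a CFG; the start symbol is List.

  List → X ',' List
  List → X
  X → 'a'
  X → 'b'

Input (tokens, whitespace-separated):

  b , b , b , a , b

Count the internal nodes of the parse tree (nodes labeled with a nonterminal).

10

[List [X b] , [List [X b] , [List [X b] , [List [X a] , [List [X b]]]]]]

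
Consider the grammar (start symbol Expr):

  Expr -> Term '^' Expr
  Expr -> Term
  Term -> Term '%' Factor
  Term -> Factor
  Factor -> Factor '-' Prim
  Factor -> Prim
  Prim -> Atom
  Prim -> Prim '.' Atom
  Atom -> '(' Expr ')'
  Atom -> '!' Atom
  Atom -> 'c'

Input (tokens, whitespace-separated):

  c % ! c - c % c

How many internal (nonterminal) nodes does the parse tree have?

17

[Expr [Term [Term [Term [Factor [Prim [Atom c]]]] % [Factor [Factor [Prim [Atom ! [Atom c]]]] - [Prim [Atom c]]]] % [Factor [Prim [Atom c]]]]]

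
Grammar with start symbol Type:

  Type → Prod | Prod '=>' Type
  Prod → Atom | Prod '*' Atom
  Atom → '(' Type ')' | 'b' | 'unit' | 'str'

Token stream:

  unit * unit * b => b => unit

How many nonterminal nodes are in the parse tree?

[Type [Prod [Prod [Prod [Atom unit]] * [Atom unit]] * [Atom b]] => [Type [Prod [Atom b]] => [Type [Prod [Atom unit]]]]]

13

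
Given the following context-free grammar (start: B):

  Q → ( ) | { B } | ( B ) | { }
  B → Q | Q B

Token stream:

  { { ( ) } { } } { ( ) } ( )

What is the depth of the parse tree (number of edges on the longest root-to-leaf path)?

6

[B [Q { [B [Q { [B [Q ( )]] }] [B [Q { }]]] }] [B [Q { [B [Q ( )]] }] [B [Q ( )]]]]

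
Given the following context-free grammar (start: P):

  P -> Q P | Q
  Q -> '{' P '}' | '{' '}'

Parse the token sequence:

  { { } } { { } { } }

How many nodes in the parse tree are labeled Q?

[P [Q { [P [Q { }]] }] [P [Q { [P [Q { }] [P [Q { }]]] }]]]

5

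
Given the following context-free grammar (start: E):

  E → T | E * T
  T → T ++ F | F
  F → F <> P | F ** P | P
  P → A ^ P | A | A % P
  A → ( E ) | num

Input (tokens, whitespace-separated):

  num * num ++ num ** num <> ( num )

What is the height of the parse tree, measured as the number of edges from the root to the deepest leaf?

10

[E [E [T [F [P [A num]]]]] * [T [T [F [P [A num]]]] ++ [F [F [F [P [A num]]] ** [P [A num]]] <> [P [A ( [E [T [F [P [A num]]]]] )]]]]]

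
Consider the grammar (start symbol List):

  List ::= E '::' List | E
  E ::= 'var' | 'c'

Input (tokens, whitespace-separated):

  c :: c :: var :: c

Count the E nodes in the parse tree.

[List [E c] :: [List [E c] :: [List [E var] :: [List [E c]]]]]

4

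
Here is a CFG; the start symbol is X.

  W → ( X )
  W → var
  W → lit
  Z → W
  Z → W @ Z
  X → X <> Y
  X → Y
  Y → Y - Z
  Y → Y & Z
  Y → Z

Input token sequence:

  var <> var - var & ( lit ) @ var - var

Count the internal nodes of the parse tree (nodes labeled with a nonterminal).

23

[X [X [Y [Z [W var]]]] <> [Y [Y [Y [Y [Z [W var]]] - [Z [W var]]] & [Z [W ( [X [Y [Z [W lit]]]] )] @ [Z [W var]]]] - [Z [W var]]]]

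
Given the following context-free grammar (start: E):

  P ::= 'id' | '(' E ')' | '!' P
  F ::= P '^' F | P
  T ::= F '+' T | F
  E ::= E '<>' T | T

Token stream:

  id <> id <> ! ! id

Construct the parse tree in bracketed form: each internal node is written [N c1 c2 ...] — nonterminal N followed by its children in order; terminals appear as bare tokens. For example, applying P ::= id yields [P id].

[E [E [E [T [F [P id]]]] <> [T [F [P id]]]] <> [T [F [P ! [P ! [P id]]]]]]

E
E <> T
E <> T <> T
T <> T <> T
F <> T <> T
P <> T <> T
id <> T <> T
id <> F <> T
id <> P <> T
id <> id <> T
id <> id <> F
id <> id <> P
id <> id <> ! P
id <> id <> ! ! P
id <> id <> ! ! id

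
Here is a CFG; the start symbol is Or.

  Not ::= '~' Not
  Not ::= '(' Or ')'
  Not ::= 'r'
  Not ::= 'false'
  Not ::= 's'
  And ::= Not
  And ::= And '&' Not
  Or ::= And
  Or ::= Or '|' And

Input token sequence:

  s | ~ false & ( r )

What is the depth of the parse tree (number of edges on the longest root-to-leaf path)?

6

[Or [Or [And [Not s]]] | [And [And [Not ~ [Not false]]] & [Not ( [Or [And [Not r]]] )]]]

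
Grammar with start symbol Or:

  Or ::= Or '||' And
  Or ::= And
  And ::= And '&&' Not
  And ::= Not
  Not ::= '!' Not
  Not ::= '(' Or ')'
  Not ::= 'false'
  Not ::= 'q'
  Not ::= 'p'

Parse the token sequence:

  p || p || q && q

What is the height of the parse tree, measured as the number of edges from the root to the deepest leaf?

[Or [Or [Or [And [Not p]]] || [And [Not p]]] || [And [And [Not q]] && [Not q]]]

5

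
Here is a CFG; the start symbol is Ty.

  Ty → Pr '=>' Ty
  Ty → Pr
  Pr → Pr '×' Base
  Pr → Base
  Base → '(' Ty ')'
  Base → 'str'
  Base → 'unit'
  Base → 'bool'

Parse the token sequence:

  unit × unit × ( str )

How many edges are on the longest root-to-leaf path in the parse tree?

[Ty [Pr [Pr [Pr [Base unit]] × [Base unit]] × [Base ( [Ty [Pr [Base str]]] )]]]

6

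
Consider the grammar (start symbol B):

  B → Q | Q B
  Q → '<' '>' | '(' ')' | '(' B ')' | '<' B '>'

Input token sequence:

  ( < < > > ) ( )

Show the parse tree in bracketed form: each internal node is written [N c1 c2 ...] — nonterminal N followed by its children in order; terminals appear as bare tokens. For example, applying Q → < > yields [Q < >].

[B [Q ( [B [Q < [B [Q < >]] >]] )] [B [Q ( )]]]

B
Q B
( B ) B
( Q ) B
( < B > ) B
( < Q > ) B
( < < > > ) B
( < < > > ) Q
( < < > > ) ( )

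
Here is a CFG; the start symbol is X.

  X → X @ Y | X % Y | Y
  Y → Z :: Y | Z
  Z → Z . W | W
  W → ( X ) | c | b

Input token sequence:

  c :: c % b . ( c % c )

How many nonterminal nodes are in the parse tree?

21

[X [X [Y [Z [W c]] :: [Y [Z [W c]]]]] % [Y [Z [Z [W b]] . [W ( [X [X [Y [Z [W c]]]] % [Y [Z [W c]]]] )]]]]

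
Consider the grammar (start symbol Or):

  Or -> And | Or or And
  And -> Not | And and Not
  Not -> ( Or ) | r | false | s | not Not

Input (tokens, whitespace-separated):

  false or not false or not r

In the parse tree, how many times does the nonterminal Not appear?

5

[Or [Or [Or [And [Not false]]] or [And [Not not [Not false]]]] or [And [Not not [Not r]]]]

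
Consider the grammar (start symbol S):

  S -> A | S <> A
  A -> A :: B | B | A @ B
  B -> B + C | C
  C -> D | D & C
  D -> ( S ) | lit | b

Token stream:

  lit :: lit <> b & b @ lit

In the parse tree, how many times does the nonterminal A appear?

[S [S [A [A [B [C [D lit]]]] :: [B [C [D lit]]]]] <> [A [A [B [C [D b] & [C [D b]]]]] @ [B [C [D lit]]]]]

4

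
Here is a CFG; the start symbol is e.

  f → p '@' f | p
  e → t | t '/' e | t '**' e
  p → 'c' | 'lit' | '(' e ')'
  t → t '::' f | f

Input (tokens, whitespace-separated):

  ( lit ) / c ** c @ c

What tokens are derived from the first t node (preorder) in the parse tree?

[e [t [f [p ( [e [t [f [p lit]]]] )]]] / [e [t [f [p c]]] ** [e [t [f [p c] @ [f [p c]]]]]]]

( lit )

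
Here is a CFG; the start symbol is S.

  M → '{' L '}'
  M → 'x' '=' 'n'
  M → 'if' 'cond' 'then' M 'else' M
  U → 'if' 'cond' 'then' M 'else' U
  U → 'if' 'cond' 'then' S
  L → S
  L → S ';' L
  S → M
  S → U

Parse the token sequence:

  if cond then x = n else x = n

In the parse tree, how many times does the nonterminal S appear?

[S [M if cond then [M x = n] else [M x = n]]]

1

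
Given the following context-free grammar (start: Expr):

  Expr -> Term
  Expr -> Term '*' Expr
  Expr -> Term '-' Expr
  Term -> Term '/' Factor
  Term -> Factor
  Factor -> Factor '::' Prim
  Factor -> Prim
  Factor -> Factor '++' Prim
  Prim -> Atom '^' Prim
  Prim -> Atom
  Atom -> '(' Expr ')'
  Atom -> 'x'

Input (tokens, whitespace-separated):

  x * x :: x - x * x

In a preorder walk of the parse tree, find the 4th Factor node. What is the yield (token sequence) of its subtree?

[Expr [Term [Factor [Prim [Atom x]]]] * [Expr [Term [Factor [Factor [Prim [Atom x]]] :: [Prim [Atom x]]]] - [Expr [Term [Factor [Prim [Atom x]]]] * [Expr [Term [Factor [Prim [Atom x]]]]]]]]

x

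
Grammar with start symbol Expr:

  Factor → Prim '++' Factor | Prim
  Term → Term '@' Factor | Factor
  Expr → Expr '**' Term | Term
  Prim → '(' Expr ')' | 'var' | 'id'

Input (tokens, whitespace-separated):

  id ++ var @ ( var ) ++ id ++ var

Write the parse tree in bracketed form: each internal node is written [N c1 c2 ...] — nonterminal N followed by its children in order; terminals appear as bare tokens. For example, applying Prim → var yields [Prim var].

Expr
Term
Term @ Factor
Factor @ Factor
Prim ++ Factor @ Factor
id ++ Factor @ Factor
id ++ Prim @ Factor
id ++ var @ Factor
id ++ var @ Prim ++ Factor
id ++ var @ ( Expr ) ++ Factor
id ++ var @ ( Term ) ++ Factor
id ++ var @ ( Factor ) ++ Factor
id ++ var @ ( Prim ) ++ Factor
id ++ var @ ( var ) ++ Factor
id ++ var @ ( var ) ++ Prim ++ Factor
id ++ var @ ( var ) ++ id ++ Factor
id ++ var @ ( var ) ++ id ++ Prim
id ++ var @ ( var ) ++ id ++ var

[Expr [Term [Term [Factor [Prim id] ++ [Factor [Prim var]]]] @ [Factor [Prim ( [Expr [Term [Factor [Prim var]]]] )] ++ [Factor [Prim id] ++ [Factor [Prim var]]]]]]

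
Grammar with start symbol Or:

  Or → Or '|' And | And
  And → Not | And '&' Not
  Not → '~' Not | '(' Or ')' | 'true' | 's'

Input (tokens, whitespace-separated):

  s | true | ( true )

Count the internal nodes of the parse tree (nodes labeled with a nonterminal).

[Or [Or [Or [And [Not s]]] | [And [Not true]]] | [And [Not ( [Or [And [Not true]]] )]]]

12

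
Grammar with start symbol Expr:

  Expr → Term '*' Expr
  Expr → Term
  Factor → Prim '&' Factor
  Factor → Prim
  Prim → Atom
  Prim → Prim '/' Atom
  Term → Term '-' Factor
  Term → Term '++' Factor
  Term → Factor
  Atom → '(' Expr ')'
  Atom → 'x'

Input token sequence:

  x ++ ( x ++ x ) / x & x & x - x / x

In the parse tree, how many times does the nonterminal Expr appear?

[Expr [Term [Term [Term [Factor [Prim [Atom x]]]] ++ [Factor [Prim [Prim [Atom ( [Expr [Term [Term [Factor [Prim [Atom x]]]] ++ [Factor [Prim [Atom x]]]]] )]] / [Atom x]] & [Factor [Prim [Atom x]] & [Factor [Prim [Atom x]]]]]] - [Factor [Prim [Prim [Atom x]] / [Atom x]]]]]

2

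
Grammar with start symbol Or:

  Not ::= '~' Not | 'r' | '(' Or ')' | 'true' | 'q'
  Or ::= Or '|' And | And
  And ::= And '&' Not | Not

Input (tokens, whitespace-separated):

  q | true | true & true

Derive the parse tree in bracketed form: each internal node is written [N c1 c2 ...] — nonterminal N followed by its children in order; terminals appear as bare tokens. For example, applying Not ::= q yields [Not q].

Or
Or | And
Or | And | And
And | And | And
Not | And | And
q | And | And
q | Not | And
q | true | And
q | true | And & Not
q | true | Not & Not
q | true | true & Not
q | true | true & true

[Or [Or [Or [And [Not q]]] | [And [Not true]]] | [And [And [Not true]] & [Not true]]]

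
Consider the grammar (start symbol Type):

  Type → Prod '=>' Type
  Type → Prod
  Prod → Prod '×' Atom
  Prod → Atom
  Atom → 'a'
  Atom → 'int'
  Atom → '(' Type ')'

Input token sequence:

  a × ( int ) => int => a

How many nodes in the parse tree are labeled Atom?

[Type [Prod [Prod [Atom a]] × [Atom ( [Type [Prod [Atom int]]] )]] => [Type [Prod [Atom int]] => [Type [Prod [Atom a]]]]]

5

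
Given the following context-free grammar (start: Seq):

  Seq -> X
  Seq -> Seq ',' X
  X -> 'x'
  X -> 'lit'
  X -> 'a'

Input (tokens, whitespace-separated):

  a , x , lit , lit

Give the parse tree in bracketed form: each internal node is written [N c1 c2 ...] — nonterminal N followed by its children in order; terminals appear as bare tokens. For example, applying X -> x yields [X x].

[Seq [Seq [Seq [Seq [X a]] , [X x]] , [X lit]] , [X lit]]

Seq
Seq , X
Seq , X , X
Seq , X , X , X
X , X , X , X
a , X , X , X
a , x , X , X
a , x , lit , X
a , x , lit , lit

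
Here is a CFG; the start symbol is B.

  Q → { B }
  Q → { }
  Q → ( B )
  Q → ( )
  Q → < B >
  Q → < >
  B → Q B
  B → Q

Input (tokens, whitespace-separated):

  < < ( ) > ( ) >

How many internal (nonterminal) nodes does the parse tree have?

8

[B [Q < [B [Q < [B [Q ( )]] >] [B [Q ( )]]] >]]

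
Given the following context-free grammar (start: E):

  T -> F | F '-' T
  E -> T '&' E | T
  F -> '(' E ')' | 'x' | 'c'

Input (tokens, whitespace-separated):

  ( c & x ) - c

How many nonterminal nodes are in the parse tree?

11

[E [T [F ( [E [T [F c]] & [E [T [F x]]]] )] - [T [F c]]]]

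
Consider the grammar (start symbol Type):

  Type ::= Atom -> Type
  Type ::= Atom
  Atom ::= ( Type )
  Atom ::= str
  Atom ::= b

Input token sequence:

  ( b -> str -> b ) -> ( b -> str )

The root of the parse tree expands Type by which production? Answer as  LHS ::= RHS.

[Type [Atom ( [Type [Atom b] -> [Type [Atom str] -> [Type [Atom b]]]] )] -> [Type [Atom ( [Type [Atom b] -> [Type [Atom str]]] )]]]

Type ::= Atom -> Type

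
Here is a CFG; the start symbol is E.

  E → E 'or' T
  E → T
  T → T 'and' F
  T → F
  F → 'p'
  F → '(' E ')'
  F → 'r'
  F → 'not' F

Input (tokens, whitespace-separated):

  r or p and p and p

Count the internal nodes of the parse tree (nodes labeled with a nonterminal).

[E [E [T [F r]]] or [T [T [T [F p]] and [F p]] and [F p]]]

10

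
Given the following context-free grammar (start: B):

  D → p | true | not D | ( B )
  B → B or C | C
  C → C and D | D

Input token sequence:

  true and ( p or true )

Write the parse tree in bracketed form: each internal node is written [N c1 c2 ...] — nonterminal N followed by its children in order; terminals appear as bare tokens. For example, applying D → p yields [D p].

B
C
C and D
D and D
true and D
true and ( B )
true and ( B or C )
true and ( C or C )
true and ( D or C )
true and ( p or C )
true and ( p or D )
true and ( p or true )

[B [C [C [D true]] and [D ( [B [B [C [D p]]] or [C [D true]]] )]]]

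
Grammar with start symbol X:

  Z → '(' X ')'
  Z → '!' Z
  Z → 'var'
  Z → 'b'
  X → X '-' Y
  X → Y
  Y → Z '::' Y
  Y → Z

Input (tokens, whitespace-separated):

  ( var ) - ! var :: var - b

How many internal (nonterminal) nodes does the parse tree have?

[X [X [X [Y [Z ( [X [Y [Z var]]] )]]] - [Y [Z ! [Z var]] :: [Y [Z var]]]] - [Y [Z b]]]

15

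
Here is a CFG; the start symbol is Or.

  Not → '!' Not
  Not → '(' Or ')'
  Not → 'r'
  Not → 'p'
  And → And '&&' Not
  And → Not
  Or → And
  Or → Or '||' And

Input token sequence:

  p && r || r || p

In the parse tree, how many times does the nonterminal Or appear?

3

[Or [Or [Or [And [And [Not p]] && [Not r]]] || [And [Not r]]] || [And [Not p]]]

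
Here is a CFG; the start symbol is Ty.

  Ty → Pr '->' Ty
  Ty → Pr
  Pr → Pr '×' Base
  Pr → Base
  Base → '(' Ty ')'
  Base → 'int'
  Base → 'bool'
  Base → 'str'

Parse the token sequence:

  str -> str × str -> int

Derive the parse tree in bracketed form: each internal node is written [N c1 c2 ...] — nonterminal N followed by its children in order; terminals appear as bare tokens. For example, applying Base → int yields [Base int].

Ty
Pr -> Ty
Base -> Ty
str -> Ty
str -> Pr -> Ty
str -> Pr × Base -> Ty
str -> Base × Base -> Ty
str -> str × Base -> Ty
str -> str × str -> Ty
str -> str × str -> Pr
str -> str × str -> Base
str -> str × str -> int

[Ty [Pr [Base str]] -> [Ty [Pr [Pr [Base str]] × [Base str]] -> [Ty [Pr [Base int]]]]]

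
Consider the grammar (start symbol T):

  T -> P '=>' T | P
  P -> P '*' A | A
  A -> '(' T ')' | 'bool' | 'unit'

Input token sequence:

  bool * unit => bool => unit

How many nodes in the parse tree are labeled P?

[T [P [P [A bool]] * [A unit]] => [T [P [A bool]] => [T [P [A unit]]]]]

4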